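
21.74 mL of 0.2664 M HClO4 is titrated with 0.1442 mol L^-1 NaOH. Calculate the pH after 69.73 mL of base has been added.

12.67

n(acid) = 0.2664 x 0.02174 = 0.005792 mol; n(NaOH) added = 0.1442 x 0.06973 = 0.01006 mol.
Base is in excess by 0.01006 - 0.005792 = 0.004264 mol in a total volume of 0.09147 L.
[OH^-] = 0.004264/0.09147 = 0.04661 M, so pOH = 1.33 and pH = 14.00 - 1.33 = 12.67.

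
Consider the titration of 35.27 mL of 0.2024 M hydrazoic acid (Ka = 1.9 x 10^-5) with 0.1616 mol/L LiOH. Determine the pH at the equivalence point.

8.84

n(HN3) = 0.2024 x 0.03527 = 0.007139 mol; V(LiOH) at equivalence = 0.007139/0.1616 = 0.04417 L.
At equivalence all the acid is converted to N3-; total volume = 0.03527 + 0.04417 = 0.07944 L, so [N3-] = 0.007139/0.07944 = 0.08986 M.
Kb = Kw/Ka = 1.0e-14 / 1.9 x 10^-5 = 5.26e-10.
[OH^-] = sqrt(Kb x [N3-]) = sqrt(5.26e-10 x 0.08986) = 6.88e-6 M.
pOH = 5.16, so pH = 14.00 - 5.16 = 8.84.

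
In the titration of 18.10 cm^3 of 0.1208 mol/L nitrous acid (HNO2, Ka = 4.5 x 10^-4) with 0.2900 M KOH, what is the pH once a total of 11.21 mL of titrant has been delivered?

12.56

n(acid) = 0.1208 x 0.01810 = 0.002186 mol; n(KOH) added = 0.2900 x 0.01121 = 0.003251 mol.
Base is in excess by 0.003251 - 0.002186 = 0.001064 mol in a total volume of 0.02931 L.
[OH^-] = 0.001064/0.02931 = 0.03632 M, so pOH = 1.44 and pH = 14.00 - 1.44 = 12.56.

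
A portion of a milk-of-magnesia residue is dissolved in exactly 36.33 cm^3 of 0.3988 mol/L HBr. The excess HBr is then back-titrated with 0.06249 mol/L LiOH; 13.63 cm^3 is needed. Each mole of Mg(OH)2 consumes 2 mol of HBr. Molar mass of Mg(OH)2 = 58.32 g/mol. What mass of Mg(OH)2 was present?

0.398 g

Total n(HBr) added = 0.3988 x 0.03633 = 0.01449 mol.
n(LiOH) used = 0.06249 x 0.01363 = 0.0008517 mol, which equals the excess n(HBr).
So n(HBr) consumed by the sample = 0.01449 - 0.0008517 = 0.01364 mol.
n(Mg(OH)2) = 0.01364 / 2 = 0.006818 mol.
mass = 0.006818 mol x 58.32 g/mol = 0.398 g.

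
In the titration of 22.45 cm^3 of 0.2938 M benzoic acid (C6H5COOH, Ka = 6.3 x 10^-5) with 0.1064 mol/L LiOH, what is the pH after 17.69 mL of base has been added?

3.80

Initial n(C6H5COOH) = 0.2938 x 0.02245 = 0.006596 mol.
n(LiOH) added = 0.1064 x 0.01769 = 0.001882 mol, converting that many moles of C6H5COOH to C6H5COO-.
Remaining n(C6H5COOH) = 0.004714 mol; n(C6H5COO-) = 0.001882 mol.
By Henderson-Hasselbalch, pH = pKa + log([A^-]/[HA]) = 4.20 + log(0.001882/0.004714) = 4.20 + (-0.40) = 3.80.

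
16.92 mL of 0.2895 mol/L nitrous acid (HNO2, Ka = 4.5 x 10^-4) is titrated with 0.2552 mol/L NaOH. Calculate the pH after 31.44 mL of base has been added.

12.81

n(acid) = 0.2895 x 0.01692 = 0.004898 mol; n(NaOH) added = 0.2552 x 0.03144 = 0.008023 mol.
Base is in excess by 0.008023 - 0.004898 = 0.003125 mol in a total volume of 0.04836 L.
[OH^-] = 0.003125/0.04836 = 0.06462 M, so pOH = 1.19 and pH = 14.00 - 1.19 = 12.81.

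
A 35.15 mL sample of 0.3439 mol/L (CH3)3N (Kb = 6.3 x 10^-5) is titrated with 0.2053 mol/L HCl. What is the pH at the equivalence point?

n((CH3)3N) = 0.3439 x 0.03515 = 0.01209 mol; V(HCl) at equivalence = 0.01209/0.2053 = 0.05888 L.
At equivalence the base is fully converted to (CH3)3NH+; total volume = 0.09403 L, so [(CH3)3NH+] = 0.01209/0.09403 = 0.1286 M.
Ka((CH3)3NH+) = Kw/Kb = 1.0e-14 / 6.3 x 10^-5 = 1.59e-10.
[H^+] = sqrt(Ka x [(CH3)3NH+]) = sqrt(1.59e-10 x 0.1286) = 4.52e-6 M.
pH = -log(4.52e-6) = 5.35.

5.35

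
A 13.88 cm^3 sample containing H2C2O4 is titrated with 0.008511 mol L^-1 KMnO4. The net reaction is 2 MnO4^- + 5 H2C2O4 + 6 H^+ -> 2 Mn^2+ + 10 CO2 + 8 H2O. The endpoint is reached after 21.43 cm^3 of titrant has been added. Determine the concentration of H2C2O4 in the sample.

n(KMnO4) = 0.008511 x 0.02143 = 0.0001824 mol.
From the balanced equation, 2 mol KMnO4 reacts with 5 mol H2C2O4, so n(H2C2O4) = 0.0001824 x 5/2 = 0.0004560 mol.
[H2C2O4] = 0.0004560 / 0.01388 L = 0.0329 M.

0.0329 M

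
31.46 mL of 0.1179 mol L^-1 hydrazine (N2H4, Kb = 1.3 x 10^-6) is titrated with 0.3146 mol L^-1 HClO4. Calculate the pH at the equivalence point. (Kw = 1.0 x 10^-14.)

n(N2H4) = 0.1179 x 0.03146 = 0.003709 mol; V(HClO4) at equivalence = 0.003709/0.3146 = 0.01179 L.
At equivalence the base is fully converted to N2H5+; total volume = 0.04325 L, so [N2H5+] = 0.003709/0.04325 = 0.08576 M.
Ka(N2H5+) = Kw/Kb = 1.0e-14 / 1.3 x 10^-6 = 7.69e-9.
[H^+] = sqrt(Ka x [N2H5+]) = sqrt(7.69e-9 x 0.08576) = 2.57e-5 M.
pH = -log(2.57e-5) = 4.59.

4.59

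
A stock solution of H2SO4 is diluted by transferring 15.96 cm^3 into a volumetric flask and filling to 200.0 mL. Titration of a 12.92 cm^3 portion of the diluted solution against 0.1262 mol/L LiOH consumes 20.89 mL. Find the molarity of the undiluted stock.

n(LiOH) = 0.1262 x 0.02089 = 0.002636 mol.
n(H2SO4) in the aliquot = 0.002636 x 1/2 = 0.001318 mol.
[diluted H2SO4] = 0.001318 / 0.01292 = 0.1020 M.
Dilution factor = 200.0/15.96 = 12.53, so [stock] = 0.1020 x 12.53 = 1.28 M.

1.28 M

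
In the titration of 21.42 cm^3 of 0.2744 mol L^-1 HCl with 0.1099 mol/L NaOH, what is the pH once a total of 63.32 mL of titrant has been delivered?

12.11

n(acid) = 0.2744 x 0.02142 = 0.005878 mol; n(NaOH) added = 0.1099 x 0.06332 = 0.006959 mol.
Base is in excess by 0.006959 - 0.005878 = 0.001081 mol in a total volume of 0.08474 L.
[OH^-] = 0.001081/0.08474 = 0.01276 M, so pOH = 1.89 and pH = 14.00 - 1.89 = 12.11.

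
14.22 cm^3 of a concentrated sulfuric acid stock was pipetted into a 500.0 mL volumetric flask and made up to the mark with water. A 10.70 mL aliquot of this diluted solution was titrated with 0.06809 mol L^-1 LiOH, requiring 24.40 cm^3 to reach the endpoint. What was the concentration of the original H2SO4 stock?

n(LiOH) = 0.06809 x 0.02440 = 0.001661 mol.
n(H2SO4) in the aliquot = 0.001661 x 1/2 = 0.0008307 mol.
[diluted H2SO4] = 0.0008307 / 0.01070 = 0.07764 M.
Dilution factor = 500.0/14.22 = 35.16, so [stock] = 0.07764 x 35.16 = 2.73 M.

2.73 M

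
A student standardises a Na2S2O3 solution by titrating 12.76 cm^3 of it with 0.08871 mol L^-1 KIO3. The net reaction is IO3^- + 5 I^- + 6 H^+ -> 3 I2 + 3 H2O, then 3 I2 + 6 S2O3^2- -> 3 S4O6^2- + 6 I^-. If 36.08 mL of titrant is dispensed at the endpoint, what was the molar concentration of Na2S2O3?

n(KIO3) = 0.08871 x 0.03608 = 0.003201 mol.
From the balanced equation, 1 mol KIO3 reacts with 6 mol Na2S2O3, so n(Na2S2O3) = 0.003201 x 6/1 = 0.01920 mol.
[Na2S2O3] = 0.01920 / 0.01276 L = 1.51 M.

1.51 M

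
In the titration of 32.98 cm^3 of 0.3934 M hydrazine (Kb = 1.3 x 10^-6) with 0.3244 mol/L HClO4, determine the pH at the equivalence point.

n(N2H4) = 0.3934 x 0.03298 = 0.01297 mol; V(HClO4) at equivalence = 0.01297/0.3244 = 0.03999 L.
At equivalence the base is fully converted to N2H5+; total volume = 0.07297 L, so [N2H5+] = 0.01297/0.07297 = 0.1778 M.
Ka(N2H5+) = Kw/Kb = 1.0e-14 / 1.3 x 10^-6 = 7.69e-9.
[H^+] = sqrt(Ka x [N2H5+]) = sqrt(7.69e-9 x 0.1778) = 3.70e-5 M.
pH = -log(3.70e-5) = 4.43.

4.43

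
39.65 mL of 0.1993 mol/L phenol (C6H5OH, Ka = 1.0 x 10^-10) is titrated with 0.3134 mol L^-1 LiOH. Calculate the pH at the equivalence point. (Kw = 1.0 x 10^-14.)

n(C6H5OH) = 0.1993 x 0.03965 = 0.007902 mol; V(LiOH) at equivalence = 0.007902/0.3134 = 0.02521 L.
At equivalence all the acid is converted to C6H5O-; total volume = 0.03965 + 0.02521 = 0.06486 L, so [C6H5O-] = 0.007902/0.06486 = 0.1218 M.
Kb = Kw/Ka = 1.0e-14 / 1.0 x 10^-10 = 0.000100.
[OH^-] = sqrt(Kb x [C6H5O-]) = sqrt(0.000100 x 0.1218) = 0.00349 M.
pOH = 2.46, so pH = 14.00 - 2.46 = 11.54.

11.54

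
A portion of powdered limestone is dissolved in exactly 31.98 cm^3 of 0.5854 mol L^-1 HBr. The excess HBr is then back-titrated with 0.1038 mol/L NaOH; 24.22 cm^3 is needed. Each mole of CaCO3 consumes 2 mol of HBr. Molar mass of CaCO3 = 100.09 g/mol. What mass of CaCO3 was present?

0.811 g

Total n(HBr) added = 0.5854 x 0.03198 = 0.01872 mol.
n(NaOH) used = 0.1038 x 0.02422 = 0.002514 mol, which equals the excess n(HBr).
So n(HBr) consumed by the sample = 0.01872 - 0.002514 = 0.01621 mol.
n(CaCO3) = 0.01621 / 2 = 0.008104 mol.
mass = 0.008104 mol x 100.09 g/mol = 0.811 g.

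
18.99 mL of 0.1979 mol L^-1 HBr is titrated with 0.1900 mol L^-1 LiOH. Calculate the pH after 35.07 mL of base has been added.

12.73

n(acid) = 0.1979 x 0.01899 = 0.003758 mol; n(LiOH) added = 0.1900 x 0.03507 = 0.006663 mol.
Base is in excess by 0.006663 - 0.003758 = 0.002905 mol in a total volume of 0.05406 L.
[OH^-] = 0.002905/0.05406 = 0.05374 M, so pOH = 1.27 and pH = 14.00 - 1.27 = 12.73.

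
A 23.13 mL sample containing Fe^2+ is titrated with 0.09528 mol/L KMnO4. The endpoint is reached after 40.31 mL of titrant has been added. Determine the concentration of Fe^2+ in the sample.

n(KMnO4) = 0.09528 x 0.04031 = 0.003841 mol.
From the balanced equation, 1 mol KMnO4 reacts with 5 mol Fe^2+, so n(Fe^2+) = 0.003841 x 5/1 = 0.01920 mol.
[Fe^2+] = 0.01920 / 0.02313 L = 0.830 M.

0.830 M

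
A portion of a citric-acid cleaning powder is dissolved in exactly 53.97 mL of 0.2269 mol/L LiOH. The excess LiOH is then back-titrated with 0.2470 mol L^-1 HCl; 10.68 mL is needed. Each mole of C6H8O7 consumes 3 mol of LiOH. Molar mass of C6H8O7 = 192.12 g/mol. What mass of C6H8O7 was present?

Total n(LiOH) added = 0.2269 x 0.05397 = 0.01225 mol.
n(HCl) used = 0.2470 x 0.01068 = 0.002638 mol, which equals the excess n(LiOH).
So n(LiOH) consumed by the sample = 0.01225 - 0.002638 = 0.009608 mol.
n(C6H8O7) = 0.009608 / 3 = 0.003203 mol.
mass = 0.003203 mol x 192.12 g/mol = 0.615 g.

0.615 g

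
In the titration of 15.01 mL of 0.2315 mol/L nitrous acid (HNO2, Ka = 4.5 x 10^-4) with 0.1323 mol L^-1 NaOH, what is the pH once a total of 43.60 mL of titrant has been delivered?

12.59

n(acid) = 0.2315 x 0.01501 = 0.003475 mol; n(NaOH) added = 0.1323 x 0.04360 = 0.005768 mol.
Base is in excess by 0.005768 - 0.003475 = 0.002293 mol in a total volume of 0.05861 L.
[OH^-] = 0.002293/0.05861 = 0.03913 M, so pOH = 1.41 and pH = 14.00 - 1.41 = 12.59.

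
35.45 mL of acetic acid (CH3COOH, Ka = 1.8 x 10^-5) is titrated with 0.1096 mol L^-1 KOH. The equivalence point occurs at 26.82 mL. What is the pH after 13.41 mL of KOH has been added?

13.41 mL is exactly half the equivalence volume (26.82/2), i.e. the half-equivalence point.
There, n(HA) = n(A^-), so pH = pKa = -log(1.8 x 10^-5) = 4.74.

4.74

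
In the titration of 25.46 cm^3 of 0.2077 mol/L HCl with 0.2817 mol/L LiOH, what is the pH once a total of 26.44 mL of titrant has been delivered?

12.62

n(acid) = 0.2077 x 0.02546 = 0.005288 mol; n(LiOH) added = 0.2817 x 0.02644 = 0.007448 mol.
Base is in excess by 0.007448 - 0.005288 = 0.002160 mol in a total volume of 0.05190 L.
[OH^-] = 0.002160/0.05190 = 0.04162 M, so pOH = 1.38 and pH = 14.00 - 1.38 = 12.62.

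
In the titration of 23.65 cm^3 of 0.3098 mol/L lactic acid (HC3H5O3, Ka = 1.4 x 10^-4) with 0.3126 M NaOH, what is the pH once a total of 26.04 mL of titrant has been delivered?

12.21

n(acid) = 0.3098 x 0.02365 = 0.007327 mol; n(NaOH) added = 0.3126 x 0.02604 = 0.008140 mol.
Base is in excess by 0.008140 - 0.007327 = 0.0008133 mol in a total volume of 0.04969 L.
[OH^-] = 0.0008133/0.04969 = 0.01637 M, so pOH = 1.79 and pH = 14.00 - 1.79 = 12.21.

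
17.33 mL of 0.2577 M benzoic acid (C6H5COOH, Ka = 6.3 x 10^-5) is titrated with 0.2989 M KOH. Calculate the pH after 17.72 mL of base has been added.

12.37

n(acid) = 0.2577 x 0.01733 = 0.004466 mol; n(KOH) added = 0.2989 x 0.01772 = 0.005297 mol.
Base is in excess by 0.005297 - 0.004466 = 0.0008306 mol in a total volume of 0.03505 L.
[OH^-] = 0.0008306/0.03505 = 0.02370 M, so pOH = 1.63 and pH = 14.00 - 1.63 = 12.37.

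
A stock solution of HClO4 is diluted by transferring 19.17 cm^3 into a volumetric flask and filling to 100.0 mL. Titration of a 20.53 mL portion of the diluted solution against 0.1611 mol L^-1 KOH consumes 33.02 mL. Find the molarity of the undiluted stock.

1.35 M

n(KOH) = 0.1611 x 0.03302 = 0.005320 mol.
n(HClO4) in the aliquot = 0.005320 mol.
[diluted HClO4] = 0.005320 / 0.02053 = 0.2591 M.
Dilution factor = 100.0/19.17 = 5.216, so [stock] = 0.2591 x 5.216 = 1.35 M.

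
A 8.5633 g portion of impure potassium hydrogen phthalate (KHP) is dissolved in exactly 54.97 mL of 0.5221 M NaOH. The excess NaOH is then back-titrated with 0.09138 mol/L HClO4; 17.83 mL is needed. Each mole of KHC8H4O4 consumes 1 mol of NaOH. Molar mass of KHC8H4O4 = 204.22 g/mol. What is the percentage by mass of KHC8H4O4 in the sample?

64.6%

Total n(NaOH) added = 0.5221 x 0.05497 = 0.02870 mol.
n(HClO4) used = 0.09138 x 0.01783 = 0.001629 mol, which equals the excess n(NaOH).
So n(NaOH) consumed by the sample = 0.02870 - 0.001629 = 0.02707 mol.
n(KHC8H4O4) = 0.02707 / 1 = 0.02707 mol.
mass KHC8H4O4 = 0.02707 x 204.22 = 5.528 g, so %KHC8H4O4 = 5.528/8.5633 x 100 = 64.6%.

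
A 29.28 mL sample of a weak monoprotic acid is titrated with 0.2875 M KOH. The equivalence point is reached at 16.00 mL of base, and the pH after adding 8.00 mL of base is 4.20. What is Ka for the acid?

8.00 mL is half of the equivalence volume, so this is the half-equivalence point where [HA] = [A^-].
At half-equivalence pH = pKa, so pKa = 4.20.
Ka = 10^(-4.20) = 6.3 x 10^-5.

6.3 x 10^-5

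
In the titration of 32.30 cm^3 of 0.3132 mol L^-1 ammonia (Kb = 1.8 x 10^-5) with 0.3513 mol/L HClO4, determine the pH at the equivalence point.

5.02

n(NH3) = 0.3132 x 0.03230 = 0.01012 mol; V(HClO4) at equivalence = 0.01012/0.3513 = 0.02880 L.
At equivalence the base is fully converted to NH4+; total volume = 0.06110 L, so [NH4+] = 0.01012/0.06110 = 0.1656 M.
Ka(NH4+) = Kw/Kb = 1.0e-14 / 1.8 x 10^-5 = 5.56e-10.
[H^+] = sqrt(Ka x [NH4+]) = sqrt(5.56e-10 x 0.1656) = 9.59e-6 M.
pH = -log(9.59e-6) = 5.02.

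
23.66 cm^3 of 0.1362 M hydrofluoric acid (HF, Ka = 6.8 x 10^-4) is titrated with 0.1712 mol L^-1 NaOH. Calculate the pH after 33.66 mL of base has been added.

12.65

n(acid) = 0.1362 x 0.02366 = 0.003222 mol; n(NaOH) added = 0.1712 x 0.03366 = 0.005763 mol.
Base is in excess by 0.005763 - 0.003222 = 0.002540 mol in a total volume of 0.05732 L.
[OH^-] = 0.002540/0.05732 = 0.04431 M, so pOH = 1.35 and pH = 14.00 - 1.35 = 12.65.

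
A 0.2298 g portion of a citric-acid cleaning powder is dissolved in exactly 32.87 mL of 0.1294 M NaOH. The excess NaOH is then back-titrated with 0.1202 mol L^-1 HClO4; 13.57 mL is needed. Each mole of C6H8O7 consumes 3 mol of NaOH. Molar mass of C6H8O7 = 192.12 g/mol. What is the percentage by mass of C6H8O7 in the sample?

Total n(NaOH) added = 0.1294 x 0.03287 = 0.004253 mol.
n(HClO4) used = 0.1202 x 0.01357 = 0.001631 mol, which equals the excess n(NaOH).
So n(NaOH) consumed by the sample = 0.004253 - 0.001631 = 0.002622 mol.
n(C6H8O7) = 0.002622 / 3 = 0.0008741 mol.
mass C6H8O7 = 0.0008741 x 192.12 = 0.1679 g, so %C6H8O7 = 0.1679/0.2298 x 100 = 73.1%.

73.1%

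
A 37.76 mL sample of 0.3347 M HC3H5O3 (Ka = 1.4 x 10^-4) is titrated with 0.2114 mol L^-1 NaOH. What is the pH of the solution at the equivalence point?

n(HC3H5O3) = 0.3347 x 0.03776 = 0.01264 mol; V(NaOH) at equivalence = 0.01264/0.2114 = 0.05978 L.
At equivalence all the acid is converted to C3H5O3-; total volume = 0.03776 + 0.05978 = 0.09754 L, so [C3H5O3-] = 0.01264/0.09754 = 0.1296 M.
Kb = Kw/Ka = 1.0e-14 / 1.4 x 10^-4 = 7.14e-11.
[OH^-] = sqrt(Kb x [C3H5O3-]) = sqrt(7.14e-11 x 0.1296) = 3.04e-6 M.
pOH = 5.52, so pH = 14.00 - 5.52 = 8.48.

8.48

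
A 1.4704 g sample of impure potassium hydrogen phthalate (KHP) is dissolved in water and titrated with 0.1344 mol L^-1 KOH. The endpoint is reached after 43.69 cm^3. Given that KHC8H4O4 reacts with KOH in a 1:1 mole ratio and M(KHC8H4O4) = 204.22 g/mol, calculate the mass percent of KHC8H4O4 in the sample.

n(KOH) = 0.1344 x 0.04369 = 0.005872 mol.
n(KHC8H4O4) = 0.005872 / 1 = 0.005872 mol.
mass of KHC8H4O4 = 0.005872 x 204.22 = 1.199 g.
% purity = 1.199 / 1.4704 x 100 = 81.6%.

81.6%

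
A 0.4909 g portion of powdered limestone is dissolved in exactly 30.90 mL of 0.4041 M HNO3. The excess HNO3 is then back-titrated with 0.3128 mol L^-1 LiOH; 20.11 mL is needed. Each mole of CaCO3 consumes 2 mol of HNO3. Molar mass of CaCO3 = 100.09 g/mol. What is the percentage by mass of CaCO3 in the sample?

Total n(HNO3) added = 0.4041 x 0.03090 = 0.01249 mol.
n(LiOH) used = 0.3128 x 0.02011 = 0.006290 mol, which equals the excess n(HNO3).
So n(HNO3) consumed by the sample = 0.01249 - 0.006290 = 0.006196 mol.
n(CaCO3) = 0.006196 / 2 = 0.003098 mol.
mass CaCO3 = 0.003098 x 100.09 = 0.3101 g, so %CaCO3 = 0.3101/0.4909 x 100 = 63.2%.

63.2%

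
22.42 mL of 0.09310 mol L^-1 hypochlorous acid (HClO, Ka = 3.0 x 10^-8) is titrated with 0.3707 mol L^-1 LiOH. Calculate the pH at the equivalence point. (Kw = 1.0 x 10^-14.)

n(HClO) = 0.09310 x 0.02242 = 0.002087 mol; V(LiOH) at equivalence = 0.002087/0.3707 = 0.005631 L.
At equivalence all the acid is converted to ClO-; total volume = 0.02242 + 0.005631 = 0.02805 L, so [ClO-] = 0.002087/0.02805 = 0.07441 M.
Kb = Kw/Ka = 1.0e-14 / 3.0 x 10^-8 = 3.33e-7.
[OH^-] = sqrt(Kb x [ClO-]) = sqrt(3.33e-7 x 0.07441) = 0.000157 M.
pOH = 3.80, so pH = 14.00 - 3.80 = 10.20.

10.20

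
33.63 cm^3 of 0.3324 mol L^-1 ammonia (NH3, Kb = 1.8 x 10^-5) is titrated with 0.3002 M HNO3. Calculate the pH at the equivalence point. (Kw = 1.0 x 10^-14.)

5.03

n(NH3) = 0.3324 x 0.03363 = 0.01118 mol; V(HNO3) at equivalence = 0.01118/0.3002 = 0.03724 L.
At equivalence the base is fully converted to NH4+; total volume = 0.07087 L, so [NH4+] = 0.01118/0.07087 = 0.1577 M.
Ka(NH4+) = Kw/Kb = 1.0e-14 / 1.8 x 10^-5 = 5.56e-10.
[H^+] = sqrt(Ka x [NH4+]) = sqrt(5.56e-10 x 0.1577) = 9.36e-6 M.
pH = -log(9.36e-6) = 5.03.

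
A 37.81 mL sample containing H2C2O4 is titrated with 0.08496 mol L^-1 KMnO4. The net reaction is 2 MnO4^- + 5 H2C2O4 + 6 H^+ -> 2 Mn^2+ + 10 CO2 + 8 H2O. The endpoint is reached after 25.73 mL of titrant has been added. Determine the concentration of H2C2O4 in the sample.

n(KMnO4) = 0.08496 x 0.02573 = 0.002186 mol.
From the balanced equation, 2 mol KMnO4 reacts with 5 mol H2C2O4, so n(H2C2O4) = 0.002186 x 5/2 = 0.005465 mol.
[H2C2O4] = 0.005465 / 0.03781 L = 0.145 M.

0.145 M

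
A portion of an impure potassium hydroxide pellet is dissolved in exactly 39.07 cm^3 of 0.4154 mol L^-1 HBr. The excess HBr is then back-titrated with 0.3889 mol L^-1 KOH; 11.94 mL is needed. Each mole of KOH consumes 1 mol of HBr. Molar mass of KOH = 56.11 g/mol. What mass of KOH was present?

Total n(HBr) added = 0.4154 x 0.03907 = 0.01623 mol.
n(KOH) used = 0.3889 x 0.01194 = 0.004643 mol, which equals the excess n(HBr).
So n(HBr) consumed by the sample = 0.01623 - 0.004643 = 0.01159 mol.
n(KOH) = 0.01159 / 1 = 0.01159 mol.
mass = 0.01159 mol x 56.11 g/mol = 0.650 g.

0.650 g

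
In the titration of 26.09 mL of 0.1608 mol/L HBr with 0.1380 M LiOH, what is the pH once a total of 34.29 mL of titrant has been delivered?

n(acid) = 0.1608 x 0.02609 = 0.004195 mol; n(LiOH) added = 0.1380 x 0.03429 = 0.004732 mol.
Base is in excess by 0.004732 - 0.004195 = 0.0005367 mol in a total volume of 0.06038 L.
[OH^-] = 0.0005367/0.06038 = 0.008889 M, so pOH = 2.05 and pH = 14.00 - 2.05 = 11.95.

11.95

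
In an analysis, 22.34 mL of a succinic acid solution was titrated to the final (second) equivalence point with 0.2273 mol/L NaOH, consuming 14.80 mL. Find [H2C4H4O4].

n(NaOH) = 0.2273 x 0.01480 = 0.003364 mol.
At the final (second) equivalence point, 2 mol OH^- react per mol H2C4H4O4, so n(H2C4H4O4) = 0.003364 / 2 = 0.001682 mol.
[H2C4H4O4] = 0.001682 / 0.02234 L = 0.0753 M.

0.0753 M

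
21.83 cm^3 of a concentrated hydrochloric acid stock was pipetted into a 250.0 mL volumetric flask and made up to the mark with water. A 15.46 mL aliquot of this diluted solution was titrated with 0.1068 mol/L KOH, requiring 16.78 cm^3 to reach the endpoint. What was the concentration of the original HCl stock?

n(KOH) = 0.1068 x 0.01678 = 0.001792 mol.
n(HCl) in the aliquot = 0.001792 mol.
[diluted HCl] = 0.001792 / 0.01546 = 0.1159 M.
Dilution factor = 250.0/21.83 = 11.45, so [stock] = 0.1159 x 11.45 = 1.33 M.

1.33 M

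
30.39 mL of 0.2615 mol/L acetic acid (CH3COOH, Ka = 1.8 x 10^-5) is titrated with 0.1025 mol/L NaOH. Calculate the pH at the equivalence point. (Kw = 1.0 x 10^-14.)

n(CH3COOH) = 0.2615 x 0.03039 = 0.007947 mol; V(NaOH) at equivalence = 0.007947/0.1025 = 0.07753 L.
At equivalence all the acid is converted to CH3COO-; total volume = 0.03039 + 0.07753 = 0.1079 L, so [CH3COO-] = 0.007947/0.1079 = 0.07364 M.
Kb = Kw/Ka = 1.0e-14 / 1.8 x 10^-5 = 5.56e-10.
[OH^-] = sqrt(Kb x [CH3COO-]) = sqrt(5.56e-10 x 0.07364) = 6.40e-6 M.
pOH = 5.19, so pH = 14.00 - 5.19 = 8.81.

8.81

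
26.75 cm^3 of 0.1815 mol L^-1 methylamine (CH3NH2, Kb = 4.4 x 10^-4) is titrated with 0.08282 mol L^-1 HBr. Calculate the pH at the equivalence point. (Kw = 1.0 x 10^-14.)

5.94

n(CH3NH2) = 0.1815 x 0.02675 = 0.004855 mol; V(HBr) at equivalence = 0.004855/0.08282 = 0.05862 L.
At equivalence the base is fully converted to CH3NH3+; total volume = 0.08537 L, so [CH3NH3+] = 0.004855/0.08537 = 0.05687 M.
Ka(CH3NH3+) = Kw/Kb = 1.0e-14 / 4.4 x 10^-4 = 2.27e-11.
[H^+] = sqrt(Ka x [CH3NH3+]) = sqrt(2.27e-11 x 0.05687) = 1.14e-6 M.
pH = -log(1.14e-6) = 5.94.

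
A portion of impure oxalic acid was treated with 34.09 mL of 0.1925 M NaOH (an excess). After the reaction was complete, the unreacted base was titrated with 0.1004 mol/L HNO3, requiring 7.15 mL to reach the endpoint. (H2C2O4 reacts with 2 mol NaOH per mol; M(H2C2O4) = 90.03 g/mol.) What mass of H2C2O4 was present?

0.263 g

Total n(NaOH) added = 0.1925 x 0.03409 = 0.006562 mol.
n(HNO3) used = 0.1004 x 0.007150 = 0.0007179 mol, which equals the excess n(NaOH).
So n(NaOH) consumed by the sample = 0.006562 - 0.0007179 = 0.005844 mol.
n(H2C2O4) = 0.005844 / 2 = 0.002922 mol.
mass = 0.002922 mol x 90.03 g/mol = 0.263 g.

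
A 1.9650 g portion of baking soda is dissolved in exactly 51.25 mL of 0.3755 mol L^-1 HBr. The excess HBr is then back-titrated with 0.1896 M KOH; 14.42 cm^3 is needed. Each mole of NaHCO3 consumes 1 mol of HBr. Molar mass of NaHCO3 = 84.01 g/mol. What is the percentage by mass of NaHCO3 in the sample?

70.6%

Total n(HBr) added = 0.3755 x 0.05125 = 0.01924 mol.
n(KOH) used = 0.1896 x 0.01442 = 0.002734 mol, which equals the excess n(HBr).
So n(HBr) consumed by the sample = 0.01924 - 0.002734 = 0.01651 mol.
n(NaHCO3) = 0.01651 / 1 = 0.01651 mol.
mass NaHCO3 = 0.01651 x 84.01 = 1.387 g, so %NaHCO3 = 1.387/1.9650 x 100 = 70.6%.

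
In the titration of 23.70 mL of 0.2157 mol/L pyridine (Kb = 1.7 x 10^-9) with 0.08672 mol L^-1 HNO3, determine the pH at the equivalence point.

n(C5H5N) = 0.2157 x 0.02370 = 0.005112 mol; V(HNO3) at equivalence = 0.005112/0.08672 = 0.05895 L.
At equivalence the base is fully converted to C5H5NH+; total volume = 0.08265 L, so [C5H5NH+] = 0.005112/0.08265 = 0.06185 M.
Ka(C5H5NH+) = Kw/Kb = 1.0e-14 / 1.7 x 10^-9 = 5.88e-6.
[H^+] = sqrt(Ka x [C5H5NH+]) = sqrt(5.88e-6 x 0.06185) = 0.000603 M.
pH = -log(0.000603) = 3.22.

3.22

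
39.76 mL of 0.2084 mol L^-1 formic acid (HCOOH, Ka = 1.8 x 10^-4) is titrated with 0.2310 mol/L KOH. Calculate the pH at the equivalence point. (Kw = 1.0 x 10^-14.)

n(HCOOH) = 0.2084 x 0.03976 = 0.008286 mol; V(KOH) at equivalence = 0.008286/0.2310 = 0.03587 L.
At equivalence all the acid is converted to HCOO-; total volume = 0.03976 + 0.03587 = 0.07563 L, so [HCOO-] = 0.008286/0.07563 = 0.1096 M.
Kb = Kw/Ka = 1.0e-14 / 1.8 x 10^-4 = 5.56e-11.
[OH^-] = sqrt(Kb x [HCOO-]) = sqrt(5.56e-11 x 0.1096) = 2.47e-6 M.
pOH = 5.61, so pH = 14.00 - 5.61 = 8.39.

8.39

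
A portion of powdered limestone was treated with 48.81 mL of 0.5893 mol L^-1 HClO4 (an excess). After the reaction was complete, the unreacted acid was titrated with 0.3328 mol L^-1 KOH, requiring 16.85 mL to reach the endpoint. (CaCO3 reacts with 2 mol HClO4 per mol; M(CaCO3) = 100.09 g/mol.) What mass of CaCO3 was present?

Total n(HClO4) added = 0.5893 x 0.04881 = 0.02876 mol.
n(KOH) used = 0.3328 x 0.01685 = 0.005608 mol, which equals the excess n(HClO4).
So n(HClO4) consumed by the sample = 0.02876 - 0.005608 = 0.02316 mol.
n(CaCO3) = 0.02316 / 2 = 0.01158 mol.
mass = 0.01158 mol x 100.09 g/mol = 1.16 g.

1.16 g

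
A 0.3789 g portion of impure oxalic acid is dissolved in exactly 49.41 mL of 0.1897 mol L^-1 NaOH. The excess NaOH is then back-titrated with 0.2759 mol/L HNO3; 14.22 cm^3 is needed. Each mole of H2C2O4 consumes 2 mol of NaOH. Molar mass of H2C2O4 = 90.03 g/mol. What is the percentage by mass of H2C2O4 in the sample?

64.7%

Total n(NaOH) added = 0.1897 x 0.04941 = 0.009373 mol.
n(HNO3) used = 0.2759 x 0.01422 = 0.003923 mol, which equals the excess n(NaOH).
So n(NaOH) consumed by the sample = 0.009373 - 0.003923 = 0.005450 mol.
n(H2C2O4) = 0.005450 / 2 = 0.002725 mol.
mass H2C2O4 = 0.002725 x 90.03 = 0.2453 g, so %H2C2O4 = 0.2453/0.3789 x 100 = 64.7%.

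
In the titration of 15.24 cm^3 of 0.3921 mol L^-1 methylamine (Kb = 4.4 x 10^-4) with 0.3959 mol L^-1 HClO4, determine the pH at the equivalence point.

n(CH3NH2) = 0.3921 x 0.01524 = 0.005976 mol; V(HClO4) at equivalence = 0.005976/0.3959 = 0.01509 L.
At equivalence the base is fully converted to CH3NH3+; total volume = 0.03033 L, so [CH3NH3+] = 0.005976/0.03033 = 0.1970 M.
Ka(CH3NH3+) = Kw/Kb = 1.0e-14 / 4.4 x 10^-4 = 2.27e-11.
[H^+] = sqrt(Ka x [CH3NH3+]) = sqrt(2.27e-11 x 0.1970) = 2.12e-6 M.
pH = -log(2.12e-6) = 5.67.

5.67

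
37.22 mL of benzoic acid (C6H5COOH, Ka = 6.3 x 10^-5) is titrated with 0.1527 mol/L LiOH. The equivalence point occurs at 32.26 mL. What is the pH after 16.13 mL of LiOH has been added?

16.13 mL is exactly half the equivalence volume (32.26/2), i.e. the half-equivalence point.
There, n(HA) = n(A^-), so pH = pKa = -log(6.3 x 10^-5) = 4.20.

4.20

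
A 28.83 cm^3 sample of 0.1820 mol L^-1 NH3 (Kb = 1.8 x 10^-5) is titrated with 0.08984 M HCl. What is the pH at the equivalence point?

n(NH3) = 0.1820 x 0.02883 = 0.005247 mol; V(HCl) at equivalence = 0.005247/0.08984 = 0.05840 L.
At equivalence the base is fully converted to NH4+; total volume = 0.08723 L, so [NH4+] = 0.005247/0.08723 = 0.06015 M.
Ka(NH4+) = Kw/Kb = 1.0e-14 / 1.8 x 10^-5 = 5.56e-10.
[H^+] = sqrt(Ka x [NH4+]) = sqrt(5.56e-10 x 0.06015) = 5.78e-6 M.
pH = -log(5.78e-6) = 5.24.

5.24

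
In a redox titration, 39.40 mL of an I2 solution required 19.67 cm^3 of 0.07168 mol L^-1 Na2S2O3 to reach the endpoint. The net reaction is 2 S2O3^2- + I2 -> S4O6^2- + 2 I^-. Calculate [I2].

0.0179 M

n(Na2S2O3) = 0.07168 x 0.01967 = 0.001410 mol.
From the balanced equation, 2 mol Na2S2O3 reacts with 1 mol I2, so n(I2) = 0.001410 x 1/2 = 0.0007050 mol.
[I2] = 0.0007050 / 0.03940 L = 0.0179 M.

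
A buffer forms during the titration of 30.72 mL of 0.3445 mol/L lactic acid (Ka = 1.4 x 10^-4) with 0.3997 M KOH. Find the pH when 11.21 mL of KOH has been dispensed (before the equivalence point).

Initial n(HC3H5O3) = 0.3445 x 0.03072 = 0.01058 mol.
n(KOH) added = 0.3997 x 0.01121 = 0.004481 mol, converting that many moles of HC3H5O3 to C3H5O3-.
Remaining n(HC3H5O3) = 0.006102 mol; n(C3H5O3-) = 0.004481 mol.
By Henderson-Hasselbalch, pH = pKa + log([A^-]/[HA]) = 3.85 + log(0.004481/0.006102) = 3.85 + (-0.13) = 3.72.

3.72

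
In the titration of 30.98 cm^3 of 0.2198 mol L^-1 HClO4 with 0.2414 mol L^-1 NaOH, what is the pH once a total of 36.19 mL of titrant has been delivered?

12.46

n(acid) = 0.2198 x 0.03098 = 0.006809 mol; n(NaOH) added = 0.2414 x 0.03619 = 0.008736 mol.
Base is in excess by 0.008736 - 0.006809 = 0.001927 mol in a total volume of 0.06717 L.
[OH^-] = 0.001927/0.06717 = 0.02869 M, so pOH = 1.54 and pH = 14.00 - 1.54 = 12.46.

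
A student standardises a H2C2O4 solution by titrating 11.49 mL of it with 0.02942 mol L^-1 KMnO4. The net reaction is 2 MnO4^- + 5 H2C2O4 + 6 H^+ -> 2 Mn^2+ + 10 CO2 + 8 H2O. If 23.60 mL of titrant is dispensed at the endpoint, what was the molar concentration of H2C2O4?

n(KMnO4) = 0.02942 x 0.02360 = 0.0006943 mol.
From the balanced equation, 2 mol KMnO4 reacts with 5 mol H2C2O4, so n(H2C2O4) = 0.0006943 x 5/2 = 0.001736 mol.
[H2C2O4] = 0.001736 / 0.01149 L = 0.151 M.

0.151 M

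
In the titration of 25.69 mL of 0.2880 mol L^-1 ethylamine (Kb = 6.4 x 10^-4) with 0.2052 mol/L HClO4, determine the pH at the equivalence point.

5.86

n(C2H5NH2) = 0.2880 x 0.02569 = 0.007399 mol; V(HClO4) at equivalence = 0.007399/0.2052 = 0.03606 L.
At equivalence the base is fully converted to C2H5NH3+; total volume = 0.06175 L, so [C2H5NH3+] = 0.007399/0.06175 = 0.1198 M.
Ka(C2H5NH3+) = Kw/Kb = 1.0e-14 / 6.4 x 10^-4 = 1.56e-11.
[H^+] = sqrt(Ka x [C2H5NH3+]) = sqrt(1.56e-11 x 0.1198) = 1.37e-6 M.
pH = -log(1.37e-6) = 5.86.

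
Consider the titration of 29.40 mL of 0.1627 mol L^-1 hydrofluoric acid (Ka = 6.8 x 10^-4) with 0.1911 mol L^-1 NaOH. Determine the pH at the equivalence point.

n(HF) = 0.1627 x 0.02940 = 0.004783 mol; V(NaOH) at equivalence = 0.004783/0.1911 = 0.02503 L.
At equivalence all the acid is converted to F-; total volume = 0.02940 + 0.02503 = 0.05443 L, so [F-] = 0.004783/0.05443 = 0.08788 M.
Kb = Kw/Ka = 1.0e-14 / 6.8 x 10^-4 = 1.47e-11.
[OH^-] = sqrt(Kb x [F-]) = sqrt(1.47e-11 x 0.08788) = 1.14e-6 M.
pOH = 5.94, so pH = 14.00 - 5.94 = 8.06.

8.06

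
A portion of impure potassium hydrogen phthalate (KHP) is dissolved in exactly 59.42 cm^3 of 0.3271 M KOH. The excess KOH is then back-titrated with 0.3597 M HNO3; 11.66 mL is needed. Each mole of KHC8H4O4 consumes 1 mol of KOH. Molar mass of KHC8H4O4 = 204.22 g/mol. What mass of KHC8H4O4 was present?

3.11 g

Total n(KOH) added = 0.3271 x 0.05942 = 0.01944 mol.
n(HNO3) used = 0.3597 x 0.01166 = 0.004194 mol, which equals the excess n(KOH).
So n(KOH) consumed by the sample = 0.01944 - 0.004194 = 0.01524 mol.
n(KHC8H4O4) = 0.01524 / 1 = 0.01524 mol.
mass = 0.01524 mol x 204.22 g/mol = 3.11 g.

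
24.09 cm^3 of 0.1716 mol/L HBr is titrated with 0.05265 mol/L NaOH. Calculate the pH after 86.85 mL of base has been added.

11.60

n(acid) = 0.1716 x 0.02409 = 0.004134 mol; n(NaOH) added = 0.05265 x 0.08685 = 0.004573 mol.
Base is in excess by 0.004573 - 0.004134 = 0.0004388 mol in a total volume of 0.1109 L.
[OH^-] = 0.0004388/0.1109 = 0.003955 M, so pOH = 2.40 and pH = 14.00 - 2.40 = 11.60.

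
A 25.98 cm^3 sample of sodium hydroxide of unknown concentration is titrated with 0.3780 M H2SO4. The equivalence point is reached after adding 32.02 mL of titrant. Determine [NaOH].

n(H2SO4) delivered = 0.3780 x 0.03202 = 0.01210 mol.
The reaction is 2 NaOH + 1 H2SO4, so n(NaOH) = 0.01210 x 2/1 = 0.02421 mol.
[NaOH] = 0.02421 mol / 0.02598 L = 0.932 M.

0.932 M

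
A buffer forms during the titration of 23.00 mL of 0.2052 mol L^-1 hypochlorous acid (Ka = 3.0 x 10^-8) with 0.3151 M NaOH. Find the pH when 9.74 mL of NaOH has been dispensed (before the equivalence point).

7.79

Initial n(HClO) = 0.2052 x 0.02300 = 0.004720 mol.
n(NaOH) added = 0.3151 x 0.009740 = 0.003069 mol, converting that many moles of HClO to ClO-.
Remaining n(HClO) = 0.001651 mol; n(ClO-) = 0.003069 mol.
By Henderson-Hasselbalch, pH = pKa + log([A^-]/[HA]) = 7.52 + log(0.003069/0.001651) = 7.52 + (+0.27) = 7.79.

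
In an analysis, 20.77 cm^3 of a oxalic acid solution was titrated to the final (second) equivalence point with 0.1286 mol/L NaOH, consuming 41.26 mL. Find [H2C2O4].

n(NaOH) = 0.1286 x 0.04126 = 0.005306 mol.
At the final (second) equivalence point, 2 mol OH^- react per mol H2C2O4, so n(H2C2O4) = 0.005306 / 2 = 0.002653 mol.
[H2C2O4] = 0.002653 / 0.02077 L = 0.128 M.

0.128 M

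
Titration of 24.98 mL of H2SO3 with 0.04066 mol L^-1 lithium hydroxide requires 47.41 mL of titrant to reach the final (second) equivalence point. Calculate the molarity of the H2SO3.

n(LiOH) = 0.04066 x 0.04741 = 0.001928 mol.
At the final (second) equivalence point, 2 mol OH^- react per mol H2SO3, so n(H2SO3) = 0.001928 / 2 = 0.0009638 mol.
[H2SO3] = 0.0009638 / 0.02498 L = 0.0386 M.

0.0386 M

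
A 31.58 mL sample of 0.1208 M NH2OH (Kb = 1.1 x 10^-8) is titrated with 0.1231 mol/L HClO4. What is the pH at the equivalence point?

n(NH2OH) = 0.1208 x 0.03158 = 0.003815 mol; V(HClO4) at equivalence = 0.003815/0.1231 = 0.03099 L.
At equivalence the base is fully converted to NH3OH+; total volume = 0.06257 L, so [NH3OH+] = 0.003815/0.06257 = 0.06097 M.
Ka(NH3OH+) = Kw/Kb = 1.0e-14 / 1.1 x 10^-8 = 9.09e-7.
[H^+] = sqrt(Ka x [NH3OH+]) = sqrt(9.09e-7 x 0.06097) = 0.000235 M.
pH = -log(0.000235) = 3.63.

3.63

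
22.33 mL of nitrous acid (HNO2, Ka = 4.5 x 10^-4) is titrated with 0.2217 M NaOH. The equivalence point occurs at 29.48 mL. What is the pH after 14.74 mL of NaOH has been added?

14.74 mL is exactly half the equivalence volume (29.48/2), i.e. the half-equivalence point.
There, n(HA) = n(A^-), so pH = pKa = -log(4.5 x 10^-4) = 3.35.

3.35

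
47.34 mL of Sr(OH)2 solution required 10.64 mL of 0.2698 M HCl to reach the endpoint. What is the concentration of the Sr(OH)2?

n(HCl) delivered = 0.2698 x 0.01064 = 0.002871 mol.
The reaction is 1 Sr(OH)2 + 2 HCl, so n(Sr(OH)2) = 0.002871 x 1/2 = 0.001435 mol.
[Sr(OH)2] = 0.001435 mol / 0.04734 L = 0.0303 M.

0.0303 M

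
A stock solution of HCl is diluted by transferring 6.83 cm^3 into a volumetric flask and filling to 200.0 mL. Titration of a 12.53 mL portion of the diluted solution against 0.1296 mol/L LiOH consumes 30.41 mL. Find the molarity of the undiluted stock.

n(LiOH) = 0.1296 x 0.03041 = 0.003941 mol.
n(HCl) in the aliquot = 0.003941 mol.
[diluted HCl] = 0.003941 / 0.01253 = 0.3145 M.
Dilution factor = 200.0/6.830 = 29.28, so [stock] = 0.3145 x 29.28 = 9.21 M.

9.21 M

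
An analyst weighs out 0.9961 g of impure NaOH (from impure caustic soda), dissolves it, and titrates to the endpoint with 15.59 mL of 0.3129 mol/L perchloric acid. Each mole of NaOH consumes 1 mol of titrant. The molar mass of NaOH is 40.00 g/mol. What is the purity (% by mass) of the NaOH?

19.6%

n(HClO4) = 0.3129 x 0.01559 = 0.004878 mol.
n(NaOH) = 0.004878 / 1 = 0.004878 mol.
mass of NaOH = 0.004878 x 40.00 = 0.1951 g.
% purity = 0.1951 / 0.9961 x 100 = 19.6%.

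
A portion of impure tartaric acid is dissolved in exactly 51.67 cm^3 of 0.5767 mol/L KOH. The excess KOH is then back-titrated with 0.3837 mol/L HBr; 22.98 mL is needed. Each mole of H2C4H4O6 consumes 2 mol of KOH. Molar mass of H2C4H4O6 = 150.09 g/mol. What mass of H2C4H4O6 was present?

1.57 g

Total n(KOH) added = 0.5767 x 0.05167 = 0.02980 mol.
n(HBr) used = 0.3837 x 0.02298 = 0.008817 mol, which equals the excess n(KOH).
So n(KOH) consumed by the sample = 0.02980 - 0.008817 = 0.02098 mol.
n(H2C4H4O6) = 0.02098 / 2 = 0.01049 mol.
mass = 0.01049 mol x 150.09 g/mol = 1.57 g.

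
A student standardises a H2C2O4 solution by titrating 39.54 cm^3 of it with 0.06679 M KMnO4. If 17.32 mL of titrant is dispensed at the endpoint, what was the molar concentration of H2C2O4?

0.0731 M

n(KMnO4) = 0.06679 x 0.01732 = 0.001157 mol.
From the balanced equation, 2 mol KMnO4 reacts with 5 mol H2C2O4, so n(H2C2O4) = 0.001157 x 5/2 = 0.002892 mol.
[H2C2O4] = 0.002892 / 0.03954 L = 0.0731 M.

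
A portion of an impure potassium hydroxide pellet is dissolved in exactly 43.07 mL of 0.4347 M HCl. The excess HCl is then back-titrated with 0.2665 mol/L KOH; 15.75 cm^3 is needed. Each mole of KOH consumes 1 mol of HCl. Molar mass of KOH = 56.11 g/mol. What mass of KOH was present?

0.815 g

Total n(HCl) added = 0.4347 x 0.04307 = 0.01872 mol.
n(KOH) used = 0.2665 x 0.01575 = 0.004197 mol, which equals the excess n(HCl).
So n(HCl) consumed by the sample = 0.01872 - 0.004197 = 0.01453 mol.
n(KOH) = 0.01453 / 1 = 0.01453 mol.
mass = 0.01453 mol x 56.11 g/mol = 0.815 g.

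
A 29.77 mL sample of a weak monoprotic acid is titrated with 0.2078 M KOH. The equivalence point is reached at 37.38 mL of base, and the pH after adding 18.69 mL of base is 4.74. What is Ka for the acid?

18.69 mL is half of the equivalence volume, so this is the half-equivalence point where [HA] = [A^-].
At half-equivalence pH = pKa, so pKa = 4.74.
Ka = 10^(-4.74) = 1.8 x 10^-5.

1.8 x 10^-5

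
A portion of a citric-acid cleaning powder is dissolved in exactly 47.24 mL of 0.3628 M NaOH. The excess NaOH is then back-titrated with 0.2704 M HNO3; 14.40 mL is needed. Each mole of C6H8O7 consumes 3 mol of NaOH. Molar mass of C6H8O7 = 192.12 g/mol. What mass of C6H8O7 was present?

0.848 g

Total n(NaOH) added = 0.3628 x 0.04724 = 0.01714 mol.
n(HNO3) used = 0.2704 x 0.01440 = 0.003894 mol, which equals the excess n(NaOH).
So n(NaOH) consumed by the sample = 0.01714 - 0.003894 = 0.01324 mol.
n(C6H8O7) = 0.01324 / 3 = 0.004415 mol.
mass = 0.004415 mol x 192.12 g/mol = 0.848 g.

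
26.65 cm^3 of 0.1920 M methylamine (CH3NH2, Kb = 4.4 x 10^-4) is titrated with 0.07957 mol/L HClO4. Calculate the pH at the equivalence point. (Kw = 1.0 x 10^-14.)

5.95

n(CH3NH2) = 0.1920 x 0.02665 = 0.005117 mol; V(HClO4) at equivalence = 0.005117/0.07957 = 0.06431 L.
At equivalence the base is fully converted to CH3NH3+; total volume = 0.09096 L, so [CH3NH3+] = 0.005117/0.09096 = 0.05626 M.
Ka(CH3NH3+) = Kw/Kb = 1.0e-14 / 4.4 x 10^-4 = 2.27e-11.
[H^+] = sqrt(Ka x [CH3NH3+]) = sqrt(2.27e-11 x 0.05626) = 1.13e-6 M.
pH = -log(1.13e-6) = 5.95.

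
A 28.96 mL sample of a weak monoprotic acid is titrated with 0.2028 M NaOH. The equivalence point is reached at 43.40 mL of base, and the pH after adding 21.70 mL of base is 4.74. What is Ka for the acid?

21.70 mL is half of the equivalence volume, so this is the half-equivalence point where [HA] = [A^-].
At half-equivalence pH = pKa, so pKa = 4.74.
Ka = 10^(-4.74) = 1.8 x 10^-5.

1.8 x 10^-5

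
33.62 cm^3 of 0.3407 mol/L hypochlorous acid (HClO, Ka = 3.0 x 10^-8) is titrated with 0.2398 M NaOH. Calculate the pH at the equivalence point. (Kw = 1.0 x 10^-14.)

n(HClO) = 0.3407 x 0.03362 = 0.01145 mol; V(NaOH) at equivalence = 0.01145/0.2398 = 0.04777 L.
At equivalence all the acid is converted to ClO-; total volume = 0.03362 + 0.04777 = 0.08139 L, so [ClO-] = 0.01145/0.08139 = 0.1407 M.
Kb = Kw/Ka = 1.0e-14 / 3.0 x 10^-8 = 3.33e-7.
[OH^-] = sqrt(Kb x [ClO-]) = sqrt(3.33e-7 x 0.1407) = 0.000217 M.
pOH = 3.66, so pH = 14.00 - 3.66 = 10.34.

10.34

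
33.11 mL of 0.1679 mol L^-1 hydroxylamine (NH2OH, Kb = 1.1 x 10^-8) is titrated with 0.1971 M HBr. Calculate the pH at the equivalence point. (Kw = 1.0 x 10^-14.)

3.54

n(NH2OH) = 0.1679 x 0.03311 = 0.005559 mol; V(HBr) at equivalence = 0.005559/0.1971 = 0.02820 L.
At equivalence the base is fully converted to NH3OH+; total volume = 0.06131 L, so [NH3OH+] = 0.005559/0.06131 = 0.09067 M.
Ka(NH3OH+) = Kw/Kb = 1.0e-14 / 1.1 x 10^-8 = 9.09e-7.
[H^+] = sqrt(Ka x [NH3OH+]) = sqrt(9.09e-7 x 0.09067) = 0.000287 M.
pH = -log(0.000287) = 3.54.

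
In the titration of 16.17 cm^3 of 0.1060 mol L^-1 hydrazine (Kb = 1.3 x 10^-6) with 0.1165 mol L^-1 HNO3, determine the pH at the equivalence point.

4.68

n(N2H4) = 0.1060 x 0.01617 = 0.001714 mol; V(HNO3) at equivalence = 0.001714/0.1165 = 0.01471 L.
At equivalence the base is fully converted to N2H5+; total volume = 0.03088 L, so [N2H5+] = 0.001714/0.03088 = 0.05550 M.
Ka(N2H5+) = Kw/Kb = 1.0e-14 / 1.3 x 10^-6 = 7.69e-9.
[H^+] = sqrt(Ka x [N2H5+]) = sqrt(7.69e-9 x 0.05550) = 2.07e-5 M.
pH = -log(2.07e-5) = 4.68.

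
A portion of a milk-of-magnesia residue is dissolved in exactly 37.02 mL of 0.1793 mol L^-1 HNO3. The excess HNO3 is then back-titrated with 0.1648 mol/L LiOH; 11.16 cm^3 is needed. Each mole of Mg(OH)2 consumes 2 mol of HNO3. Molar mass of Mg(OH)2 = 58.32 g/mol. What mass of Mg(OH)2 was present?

0.140 g

Total n(HNO3) added = 0.1793 x 0.03702 = 0.006638 mol.
n(LiOH) used = 0.1648 x 0.01116 = 0.001839 mol, which equals the excess n(HNO3).
So n(HNO3) consumed by the sample = 0.006638 - 0.001839 = 0.004799 mol.
n(Mg(OH)2) = 0.004799 / 2 = 0.002399 mol.
mass = 0.002399 mol x 58.32 g/mol = 0.140 g.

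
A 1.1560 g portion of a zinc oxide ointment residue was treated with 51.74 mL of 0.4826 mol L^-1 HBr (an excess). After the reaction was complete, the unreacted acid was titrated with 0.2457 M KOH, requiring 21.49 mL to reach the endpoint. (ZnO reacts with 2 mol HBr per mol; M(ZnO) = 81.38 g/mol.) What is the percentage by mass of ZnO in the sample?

69.3%

Total n(HBr) added = 0.4826 x 0.05174 = 0.02497 mol.
n(KOH) used = 0.2457 x 0.02149 = 0.005280 mol, which equals the excess n(HBr).
So n(HBr) consumed by the sample = 0.02497 - 0.005280 = 0.01969 mol.
n(ZnO) = 0.01969 / 2 = 0.009845 mol.
mass ZnO = 0.009845 x 81.38 = 0.8012 g, so %ZnO = 0.8012/1.1560 x 100 = 69.3%.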